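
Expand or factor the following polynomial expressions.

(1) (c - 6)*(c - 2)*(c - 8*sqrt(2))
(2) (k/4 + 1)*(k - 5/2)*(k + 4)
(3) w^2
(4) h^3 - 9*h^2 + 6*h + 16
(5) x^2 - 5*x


(1) = c^3 - 8*sqrt(2)*c^2 - 8*c^2 + 12*c + 64*sqrt(2)*c - 96*sqrt(2)
(2) = k^3/4 + 11*k^2/8 - k - 10
(3) = w^2
(4) = (h - 8)*(h - 2)*(h + 1)
(5) = x*(x - 5)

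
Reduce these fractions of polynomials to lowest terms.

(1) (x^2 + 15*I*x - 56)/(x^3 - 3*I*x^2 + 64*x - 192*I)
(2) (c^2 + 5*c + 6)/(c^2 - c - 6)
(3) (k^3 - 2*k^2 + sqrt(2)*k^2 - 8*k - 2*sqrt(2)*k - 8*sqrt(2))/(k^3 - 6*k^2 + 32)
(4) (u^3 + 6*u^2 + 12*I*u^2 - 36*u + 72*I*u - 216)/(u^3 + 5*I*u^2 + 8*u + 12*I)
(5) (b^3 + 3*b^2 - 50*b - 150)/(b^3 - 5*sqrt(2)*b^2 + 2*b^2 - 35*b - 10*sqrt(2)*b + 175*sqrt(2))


(1) = (x + 7*I)/(x^2 - 11*I*x - 24)
(2) = (c + 3)/(c - 3)
(3) = (k + sqrt(2))/(k - 4)
(4) = (u^2 + u*(6 + 6*I) + 36*I)/(u^2 - I*u + 2)
(5) = (b^2 + b*(3 + 5*sqrt(2)) + 15*sqrt(2))/(b^2 + 2*b - 35)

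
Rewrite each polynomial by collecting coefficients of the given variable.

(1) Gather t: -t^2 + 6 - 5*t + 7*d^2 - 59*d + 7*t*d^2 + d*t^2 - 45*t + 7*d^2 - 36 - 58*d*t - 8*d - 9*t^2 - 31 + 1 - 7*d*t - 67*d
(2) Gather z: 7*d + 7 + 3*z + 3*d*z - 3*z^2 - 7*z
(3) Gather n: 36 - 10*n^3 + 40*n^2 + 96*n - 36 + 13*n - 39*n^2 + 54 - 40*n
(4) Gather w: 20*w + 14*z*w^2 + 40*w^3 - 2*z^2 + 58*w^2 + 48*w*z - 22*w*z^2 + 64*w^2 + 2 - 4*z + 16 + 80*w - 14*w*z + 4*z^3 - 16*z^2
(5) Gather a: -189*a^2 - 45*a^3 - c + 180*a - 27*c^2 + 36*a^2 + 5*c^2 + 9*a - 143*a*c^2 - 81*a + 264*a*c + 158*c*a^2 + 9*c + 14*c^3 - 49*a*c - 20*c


(1) = 14*d^2 - 134*d + t^2*(d - 10) + t*(7*d^2 - 65*d - 50) - 60
(2) = 7*d - 3*z^2 + z*(3*d - 4) + 7
(3) = -10*n^3 + n^2 + 69*n + 54
(4) = 40*w^3 + w^2*(14*z + 122) + w*(-22*z^2 + 34*z + 100) + 4*z^3 - 18*z^2 - 4*z + 18
(5) = -45*a^3 + a^2*(158*c - 153) + a*(-143*c^2 + 215*c + 108) + 14*c^3 - 22*c^2 - 12*c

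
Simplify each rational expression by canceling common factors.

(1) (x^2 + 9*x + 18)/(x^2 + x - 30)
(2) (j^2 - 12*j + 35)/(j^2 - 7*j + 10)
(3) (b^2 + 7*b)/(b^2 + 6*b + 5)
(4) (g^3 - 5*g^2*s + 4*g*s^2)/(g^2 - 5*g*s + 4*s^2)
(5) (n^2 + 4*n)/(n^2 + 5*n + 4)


(1) = (x + 3)/(x - 5)
(2) = (j - 7)/(j - 2)
(3) = (b^2 + 7*b)/(b^2 + 6*b + 5)
(4) = g
(5) = n/(n + 1)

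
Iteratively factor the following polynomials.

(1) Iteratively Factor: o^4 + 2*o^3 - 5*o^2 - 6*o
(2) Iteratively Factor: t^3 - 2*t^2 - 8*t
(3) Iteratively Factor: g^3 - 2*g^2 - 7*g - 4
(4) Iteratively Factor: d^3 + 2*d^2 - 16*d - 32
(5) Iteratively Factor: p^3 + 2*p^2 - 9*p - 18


(1) = (o + 1)*(o^3 + o^2 - 6*o) = o*(o + 1)*(o^2 + o - 6) = o*(o - 2)*(o + 1)*(o + 3)
(2) = (t)*(t^2 - 2*t - 8) = t*(t - 4)*(t + 2)
(3) = (g - 4)*(g^2 + 2*g + 1) = (g - 4)*(g + 1)*(g + 1)
(4) = (d + 4)*(d^2 - 2*d - 8) = (d - 4)*(d + 4)*(d + 2)
(5) = (p + 2)*(p^2 - 9) = (p + 2)*(p + 3)*(p - 3)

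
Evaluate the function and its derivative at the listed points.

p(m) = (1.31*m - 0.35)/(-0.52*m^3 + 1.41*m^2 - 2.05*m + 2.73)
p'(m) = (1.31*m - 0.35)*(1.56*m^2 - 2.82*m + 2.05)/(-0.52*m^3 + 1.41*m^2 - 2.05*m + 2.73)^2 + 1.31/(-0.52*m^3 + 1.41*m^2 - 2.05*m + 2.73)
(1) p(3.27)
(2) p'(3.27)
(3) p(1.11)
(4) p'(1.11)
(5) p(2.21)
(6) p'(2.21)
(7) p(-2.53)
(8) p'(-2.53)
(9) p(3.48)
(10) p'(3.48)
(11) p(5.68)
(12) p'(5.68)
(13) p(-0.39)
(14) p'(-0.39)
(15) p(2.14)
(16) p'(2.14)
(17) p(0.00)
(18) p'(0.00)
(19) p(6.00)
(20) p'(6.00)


(1) = -0.56
(2) = 0.56
(3) = 0.75
(4) = 1.31
(5) = -4.83
(6) = 29.04
(7) = -0.14
(8) = -0.06
(9) = -0.46
(10) = 0.41
(11) = -0.12
(12) = 0.05
(13) = -0.23
(14) = 0.14
(15) = -8.29
(16) = 84.08
(17) = -0.13
(18) = 0.38
(19) = -0.11
(20) = 0.04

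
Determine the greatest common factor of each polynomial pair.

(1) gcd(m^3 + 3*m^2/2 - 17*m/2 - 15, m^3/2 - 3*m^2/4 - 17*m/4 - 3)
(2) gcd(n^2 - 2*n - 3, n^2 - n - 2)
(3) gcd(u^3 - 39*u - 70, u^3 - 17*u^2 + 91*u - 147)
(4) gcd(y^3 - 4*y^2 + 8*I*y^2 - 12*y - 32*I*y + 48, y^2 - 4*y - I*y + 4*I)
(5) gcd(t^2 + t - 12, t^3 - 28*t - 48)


(1) = 1
(2) = n + 1
(3) = u - 7
(4) = gcd((y - 4)*(y + 2*I)*(y + 6*I), (y - 4)*(y - I)) = y - 4
(5) = gcd((t - 3)*(t + 4), (t - 6)*(t + 2)*(t + 4)) = t + 4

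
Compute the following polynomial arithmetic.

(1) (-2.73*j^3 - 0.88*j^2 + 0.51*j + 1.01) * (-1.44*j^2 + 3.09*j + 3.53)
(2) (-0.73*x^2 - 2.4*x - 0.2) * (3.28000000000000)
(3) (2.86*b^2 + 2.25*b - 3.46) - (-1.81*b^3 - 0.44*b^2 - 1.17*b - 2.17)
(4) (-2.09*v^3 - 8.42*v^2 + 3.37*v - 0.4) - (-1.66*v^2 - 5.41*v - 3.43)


(1) = 3.9312*j^5 - 7.1685*j^4 - 13.0905*j^3 - 2.9849*j^2 + 4.9212*j + 3.5653
(2) = -2.3944*x^2 - 7.872*x - 0.656
(3) = 1.81*b^3 + 3.3*b^2 + 3.42*b - 1.29
(4) = -2.09*v^3 - 6.76*v^2 + 8.78*v + 3.03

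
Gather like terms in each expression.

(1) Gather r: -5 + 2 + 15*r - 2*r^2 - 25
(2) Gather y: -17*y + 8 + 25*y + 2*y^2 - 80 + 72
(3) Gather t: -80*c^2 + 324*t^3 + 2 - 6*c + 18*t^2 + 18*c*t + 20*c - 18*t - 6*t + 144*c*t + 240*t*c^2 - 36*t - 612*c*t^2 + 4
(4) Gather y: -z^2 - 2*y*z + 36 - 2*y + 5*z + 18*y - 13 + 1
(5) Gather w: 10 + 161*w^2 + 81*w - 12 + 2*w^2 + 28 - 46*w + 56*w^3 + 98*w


(1) = -2*r^2 + 15*r - 28
(2) = 2*y^2 + 8*y
(3) = -80*c^2 + 14*c + 324*t^3 + t^2*(18 - 612*c) + t*(240*c^2 + 162*c - 60) + 6
(4) = y*(16 - 2*z) - z^2 + 5*z + 24
(5) = 56*w^3 + 163*w^2 + 133*w + 26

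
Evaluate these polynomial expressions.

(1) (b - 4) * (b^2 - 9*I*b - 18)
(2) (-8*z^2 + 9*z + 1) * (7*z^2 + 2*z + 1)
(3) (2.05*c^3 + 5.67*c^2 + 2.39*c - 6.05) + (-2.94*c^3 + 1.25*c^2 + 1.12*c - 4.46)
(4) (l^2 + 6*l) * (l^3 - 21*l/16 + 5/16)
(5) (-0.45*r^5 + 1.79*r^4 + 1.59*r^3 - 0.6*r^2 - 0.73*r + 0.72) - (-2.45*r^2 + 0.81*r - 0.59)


(1) = b^3 - 4*b^2 - 9*I*b^2 - 18*b + 36*I*b + 72
(2) = -56*z^4 + 47*z^3 + 17*z^2 + 11*z + 1
(3) = -0.89*c^3 + 6.92*c^2 + 3.51*c - 10.51
(4) = l^5 + 6*l^4 - 21*l^3/16 - 121*l^2/16 + 15*l/8
(5) = -0.45*r^5 + 1.79*r^4 + 1.59*r^3 + 1.85*r^2 - 1.54*r + 1.31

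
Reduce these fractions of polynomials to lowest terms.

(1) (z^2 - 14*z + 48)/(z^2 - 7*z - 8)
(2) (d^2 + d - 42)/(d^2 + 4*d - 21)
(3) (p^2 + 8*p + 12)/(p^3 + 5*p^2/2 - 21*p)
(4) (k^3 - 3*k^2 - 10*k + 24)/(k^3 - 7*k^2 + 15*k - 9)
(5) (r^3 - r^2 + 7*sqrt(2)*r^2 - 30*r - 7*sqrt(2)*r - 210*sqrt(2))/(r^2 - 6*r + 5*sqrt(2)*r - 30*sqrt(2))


(1) = (z - 6)/(z + 1)
(2) = (d - 6)/(d - 3)
(3) = (2*p + 4)/(2*p^2 - 7*p)
(4) = (k^3 - 3*k^2 - 10*k + 24)/(k^3 - 7*k^2 + 15*k - 9)
(5) = (r^2 + r*(5 + 7*sqrt(2)) + 35*sqrt(2))/(r + 5*sqrt(2))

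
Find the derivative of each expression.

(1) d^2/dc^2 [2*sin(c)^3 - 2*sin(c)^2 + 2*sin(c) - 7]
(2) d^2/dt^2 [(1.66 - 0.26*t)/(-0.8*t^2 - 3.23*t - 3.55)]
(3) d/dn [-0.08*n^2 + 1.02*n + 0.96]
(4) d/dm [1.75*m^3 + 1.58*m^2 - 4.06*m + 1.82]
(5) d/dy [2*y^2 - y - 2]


(1) = -18*sin(c)^3 + 8*sin(c)^2 + 10*sin(c) - 4
(2) = ((0.9764 - 1.248*t)*(0.8*t^2 + 3.23*t + 3.55) + (0.26*t - 1.66)*(1.6*t + 3.23)*(3.2*t + 6.46))/(0.8*t^2 + 3.23*t + 3.55)^3
(3) = 1.02 - 0.16*n
(4) = 5.25*m^2 + 3.16*m - 4.06
(5) = 4*y - 1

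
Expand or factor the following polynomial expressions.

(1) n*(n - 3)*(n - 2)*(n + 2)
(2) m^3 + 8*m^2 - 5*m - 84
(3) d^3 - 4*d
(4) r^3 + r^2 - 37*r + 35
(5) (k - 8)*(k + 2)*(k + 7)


(1) = n^4 - 3*n^3 - 4*n^2 + 12*n
(2) = (m - 3)*(m + 4)*(m + 7)
(3) = d*(d - 2)*(d + 2)
(4) = (r - 5)*(r - 1)*(r + 7)
(5) = k^3 + k^2 - 58*k - 112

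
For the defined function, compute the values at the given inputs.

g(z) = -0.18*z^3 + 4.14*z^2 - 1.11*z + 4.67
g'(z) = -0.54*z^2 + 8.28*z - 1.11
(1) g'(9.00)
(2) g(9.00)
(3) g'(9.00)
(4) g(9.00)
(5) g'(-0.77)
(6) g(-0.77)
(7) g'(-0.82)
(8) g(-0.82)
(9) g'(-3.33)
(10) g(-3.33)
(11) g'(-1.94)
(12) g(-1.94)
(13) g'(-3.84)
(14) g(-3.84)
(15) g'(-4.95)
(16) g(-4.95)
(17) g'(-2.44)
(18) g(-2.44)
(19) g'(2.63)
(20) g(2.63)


(1) = 29.67
(2) = 198.80
(3) = 29.67
(4) = 198.80
(5) = -7.81
(6) = 8.06
(7) = -8.26
(8) = 8.46
(9) = -34.67
(10) = 60.92
(11) = -19.21
(12) = 23.72
(13) = -40.87
(14) = 80.17
(15) = -55.33
(16) = 133.44
(17) = -24.53
(18) = 34.64
(19) = 16.93
(20) = 27.11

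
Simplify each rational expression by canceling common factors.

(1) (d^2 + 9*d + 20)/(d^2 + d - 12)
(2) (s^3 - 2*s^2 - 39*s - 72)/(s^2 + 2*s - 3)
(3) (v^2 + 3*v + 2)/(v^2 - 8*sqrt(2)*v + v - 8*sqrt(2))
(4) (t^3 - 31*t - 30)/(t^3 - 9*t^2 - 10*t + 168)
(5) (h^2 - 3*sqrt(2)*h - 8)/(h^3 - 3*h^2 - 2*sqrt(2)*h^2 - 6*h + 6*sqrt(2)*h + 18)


(1) = (d + 5)/(d - 3)
(2) = (s^2 - 5*s - 24)/(s - 1)
(3) = (v + 2)/(v - 8*sqrt(2))
(4) = (t^2 + 6*t + 5)/(t^2 - 3*t - 28)
(5) = (h - 4*sqrt(2))/(h^2 + h*(-3*sqrt(2) - 3) + 9*sqrt(2))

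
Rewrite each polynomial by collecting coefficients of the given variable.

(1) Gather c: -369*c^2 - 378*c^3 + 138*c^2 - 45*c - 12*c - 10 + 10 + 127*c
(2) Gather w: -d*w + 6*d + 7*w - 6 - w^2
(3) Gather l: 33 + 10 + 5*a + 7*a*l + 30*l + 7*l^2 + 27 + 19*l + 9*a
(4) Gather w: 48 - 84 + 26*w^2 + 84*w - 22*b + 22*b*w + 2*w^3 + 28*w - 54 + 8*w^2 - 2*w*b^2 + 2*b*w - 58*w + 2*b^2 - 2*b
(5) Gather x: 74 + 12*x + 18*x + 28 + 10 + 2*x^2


(1) = -378*c^3 - 231*c^2 + 70*c
(2) = 6*d - w^2 + w*(7 - d) - 6
(3) = 14*a + 7*l^2 + l*(7*a + 49) + 70
(4) = 2*b^2 - 24*b + 2*w^3 + 34*w^2 + w*(-2*b^2 + 24*b + 54) - 90
(5) = 2*x^2 + 30*x + 112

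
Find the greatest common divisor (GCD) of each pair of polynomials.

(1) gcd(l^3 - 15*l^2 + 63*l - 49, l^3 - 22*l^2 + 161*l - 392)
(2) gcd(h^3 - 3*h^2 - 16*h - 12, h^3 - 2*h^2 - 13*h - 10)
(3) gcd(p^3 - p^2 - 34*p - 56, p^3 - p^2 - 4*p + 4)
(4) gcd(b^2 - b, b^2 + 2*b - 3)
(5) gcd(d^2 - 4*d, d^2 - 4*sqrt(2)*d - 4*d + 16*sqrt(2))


(1) = l^2 - 14*l + 49
(2) = gcd((h - 6)*(h + 1)*(h + 2), (h - 5)*(h + 1)*(h + 2)) = h^2 + 3*h + 2
(3) = gcd((p - 7)*(p + 2)*(p + 4), (p - 2)*(p - 1)*(p + 2)) = p + 2
(4) = b - 1
(5) = d - 4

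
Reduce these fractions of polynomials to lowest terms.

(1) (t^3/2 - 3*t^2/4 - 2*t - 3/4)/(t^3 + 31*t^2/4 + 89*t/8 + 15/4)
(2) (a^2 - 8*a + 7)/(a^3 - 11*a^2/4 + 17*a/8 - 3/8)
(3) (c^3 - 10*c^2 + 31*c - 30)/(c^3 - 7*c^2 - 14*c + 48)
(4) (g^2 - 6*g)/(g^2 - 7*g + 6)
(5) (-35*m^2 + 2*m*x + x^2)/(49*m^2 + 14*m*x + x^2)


(1) = (2*t^2 - 4*t - 6)/(4*t^2 + 29*t + 30)
(2) = (8*a - 56)/(8*a^2 - 14*a + 3)
(3) = (c^2 - 8*c + 15)/(c^2 - 5*c - 24)
(4) = g/(g - 1)
(5) = (-5*m + x)/(7*m + x)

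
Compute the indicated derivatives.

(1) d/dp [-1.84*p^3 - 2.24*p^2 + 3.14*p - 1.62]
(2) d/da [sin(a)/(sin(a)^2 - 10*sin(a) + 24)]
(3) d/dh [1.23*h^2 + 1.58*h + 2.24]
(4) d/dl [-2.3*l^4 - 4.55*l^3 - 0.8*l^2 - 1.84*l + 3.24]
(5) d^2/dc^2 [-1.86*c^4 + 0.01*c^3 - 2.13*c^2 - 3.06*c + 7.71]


(1) = -5.52*p^2 - 4.48*p + 3.14
(2) = (cos(a)^2 + 23)*cos(a)/((sin(a) - 6)^2*(sin(a) - 4)^2)
(3) = 2.46*h + 1.58
(4) = -9.2*l^3 - 13.65*l^2 - 1.6*l - 1.84
(5) = -22.32*c^2 + 0.06*c - 4.26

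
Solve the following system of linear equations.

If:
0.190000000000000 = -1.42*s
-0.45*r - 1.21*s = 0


Then:
r = 0.36
s = -0.13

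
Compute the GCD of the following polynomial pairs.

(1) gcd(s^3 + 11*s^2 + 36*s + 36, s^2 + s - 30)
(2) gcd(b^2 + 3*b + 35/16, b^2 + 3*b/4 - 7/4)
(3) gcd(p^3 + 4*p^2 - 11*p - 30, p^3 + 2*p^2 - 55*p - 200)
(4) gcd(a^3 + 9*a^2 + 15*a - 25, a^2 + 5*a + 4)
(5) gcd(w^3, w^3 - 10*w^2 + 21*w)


(1) = s + 6
(2) = b + 7/4
(3) = gcd((p - 3)*(p + 2)*(p + 5), (p - 8)*(p + 5)^2) = p + 5
(4) = 1
(5) = w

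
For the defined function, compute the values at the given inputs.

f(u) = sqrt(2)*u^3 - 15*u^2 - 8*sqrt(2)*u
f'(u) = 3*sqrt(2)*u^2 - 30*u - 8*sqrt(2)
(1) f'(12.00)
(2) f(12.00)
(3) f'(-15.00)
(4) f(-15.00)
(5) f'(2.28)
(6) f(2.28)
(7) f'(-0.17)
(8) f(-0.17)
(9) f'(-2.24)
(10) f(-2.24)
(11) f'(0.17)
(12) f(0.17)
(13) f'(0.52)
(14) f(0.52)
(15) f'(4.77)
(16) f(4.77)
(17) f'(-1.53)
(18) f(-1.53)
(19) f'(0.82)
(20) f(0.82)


(1) = 239.63
(2) = 148.00
(3) = 1393.28
(4) = -7978.27
(5) = -57.66
(6) = -87.01
(7) = -6.09
(8) = 1.48
(9) = 77.17
(10) = -65.82
(11) = -16.29
(12) = -2.35
(13) = -25.77
(14) = -9.74
(15) = -57.88
(16) = -241.77
(17) = 44.52
(18) = -22.87
(19) = -33.06
(20) = -18.58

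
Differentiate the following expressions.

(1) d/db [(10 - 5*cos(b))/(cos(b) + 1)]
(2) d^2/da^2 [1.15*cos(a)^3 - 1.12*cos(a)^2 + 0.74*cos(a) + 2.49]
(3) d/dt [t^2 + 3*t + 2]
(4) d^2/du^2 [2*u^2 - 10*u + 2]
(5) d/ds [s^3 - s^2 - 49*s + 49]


(1) = 15*sin(b)/(cos(b) + 1)^2
(2) = -10.35*cos(a)^3 + 4.48*cos(a)^2 + 6.16*cos(a) - 2.24
(3) = 2*t + 3
(4) = 4
(5) = 3*s^2 - 2*s - 49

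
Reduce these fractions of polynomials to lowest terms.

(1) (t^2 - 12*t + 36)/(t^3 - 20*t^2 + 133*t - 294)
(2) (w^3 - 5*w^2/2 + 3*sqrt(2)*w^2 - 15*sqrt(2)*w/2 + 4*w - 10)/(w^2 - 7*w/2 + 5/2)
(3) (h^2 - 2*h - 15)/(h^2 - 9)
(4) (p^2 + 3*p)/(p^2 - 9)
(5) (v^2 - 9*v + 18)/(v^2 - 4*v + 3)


(1) = (t - 6)/(t^2 - 14*t + 49)
(2) = (4*w^2 + 12*sqrt(2)*w + 16)/(4*w - 4)
(3) = (h - 5)/(h - 3)
(4) = p/(p - 3)
(5) = (v - 6)/(v - 1)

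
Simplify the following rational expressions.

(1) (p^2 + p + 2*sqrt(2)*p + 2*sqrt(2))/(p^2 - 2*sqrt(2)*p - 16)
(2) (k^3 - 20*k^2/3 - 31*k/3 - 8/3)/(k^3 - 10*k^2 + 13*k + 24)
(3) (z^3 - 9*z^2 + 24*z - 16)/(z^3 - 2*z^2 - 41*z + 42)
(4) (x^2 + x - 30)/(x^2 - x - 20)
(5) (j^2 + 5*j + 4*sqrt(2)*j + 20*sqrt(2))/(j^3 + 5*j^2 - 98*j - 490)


(1) = (p + 1)/(p - 4*sqrt(2))
(2) = (3*k + 1)/(3*k - 9)
(3) = (z^2 - 8*z + 16)/(z^2 - z - 42)
(4) = (x + 6)/(x + 4)
(5) = (j + 4*sqrt(2))/(j^2 - 98)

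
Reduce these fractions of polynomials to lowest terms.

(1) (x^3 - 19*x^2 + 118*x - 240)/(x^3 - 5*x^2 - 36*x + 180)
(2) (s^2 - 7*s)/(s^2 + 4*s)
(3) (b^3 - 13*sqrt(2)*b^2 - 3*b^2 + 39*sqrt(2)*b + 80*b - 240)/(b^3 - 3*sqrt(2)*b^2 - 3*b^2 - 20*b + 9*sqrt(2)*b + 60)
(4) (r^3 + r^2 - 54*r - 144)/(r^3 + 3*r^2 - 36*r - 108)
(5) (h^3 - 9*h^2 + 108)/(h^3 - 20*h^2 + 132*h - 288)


(1) = (x - 8)/(x + 6)
(2) = (s - 7)/(s + 4)
(3) = (b - 8*sqrt(2))/(b + 2*sqrt(2))
(4) = (r - 8)/(r - 6)
(5) = (h + 3)/(h - 8)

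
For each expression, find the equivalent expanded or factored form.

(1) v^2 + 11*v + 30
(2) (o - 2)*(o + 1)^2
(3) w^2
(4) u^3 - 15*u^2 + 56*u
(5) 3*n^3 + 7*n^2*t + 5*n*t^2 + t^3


(1) = (v + 5)*(v + 6)
(2) = o^3 - 3*o - 2
(3) = w^2
(4) = u*(u - 8)*(u - 7)
(5) = (n + t)^2*(3*n + t)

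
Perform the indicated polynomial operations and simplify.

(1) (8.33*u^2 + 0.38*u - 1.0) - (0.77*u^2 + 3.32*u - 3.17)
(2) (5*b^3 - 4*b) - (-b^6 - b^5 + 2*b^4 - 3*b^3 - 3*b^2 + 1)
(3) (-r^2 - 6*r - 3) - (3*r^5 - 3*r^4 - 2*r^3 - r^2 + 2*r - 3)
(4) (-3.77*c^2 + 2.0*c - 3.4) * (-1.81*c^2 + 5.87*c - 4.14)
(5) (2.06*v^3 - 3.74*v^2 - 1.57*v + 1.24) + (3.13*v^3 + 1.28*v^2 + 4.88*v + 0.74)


(1) = 7.56*u^2 - 2.94*u + 2.17
(2) = b^6 + b^5 - 2*b^4 + 8*b^3 + 3*b^2 - 4*b - 1
(3) = -3*r^5 + 3*r^4 + 2*r^3 - 8*r
(4) = 6.8237*c^4 - 25.7499*c^3 + 33.5018*c^2 - 28.238*c + 14.076
(5) = 5.19*v^3 - 2.46*v^2 + 3.31*v + 1.98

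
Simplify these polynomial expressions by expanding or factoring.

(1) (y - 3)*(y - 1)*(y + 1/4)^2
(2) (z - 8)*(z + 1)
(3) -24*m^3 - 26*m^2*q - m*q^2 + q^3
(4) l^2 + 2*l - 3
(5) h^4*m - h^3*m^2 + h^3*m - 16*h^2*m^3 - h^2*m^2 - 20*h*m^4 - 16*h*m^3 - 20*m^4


(1) = y^4 - 7*y^3/2 + 17*y^2/16 + 5*y/4 + 3/16
(2) = z^2 - 7*z - 8
(3) = (-6*m + q)*(m + q)*(4*m + q)
(4) = (l - 1)*(l + 3)
(5) = (h - 5*m)*(h + 2*m)^2*(h*m + m)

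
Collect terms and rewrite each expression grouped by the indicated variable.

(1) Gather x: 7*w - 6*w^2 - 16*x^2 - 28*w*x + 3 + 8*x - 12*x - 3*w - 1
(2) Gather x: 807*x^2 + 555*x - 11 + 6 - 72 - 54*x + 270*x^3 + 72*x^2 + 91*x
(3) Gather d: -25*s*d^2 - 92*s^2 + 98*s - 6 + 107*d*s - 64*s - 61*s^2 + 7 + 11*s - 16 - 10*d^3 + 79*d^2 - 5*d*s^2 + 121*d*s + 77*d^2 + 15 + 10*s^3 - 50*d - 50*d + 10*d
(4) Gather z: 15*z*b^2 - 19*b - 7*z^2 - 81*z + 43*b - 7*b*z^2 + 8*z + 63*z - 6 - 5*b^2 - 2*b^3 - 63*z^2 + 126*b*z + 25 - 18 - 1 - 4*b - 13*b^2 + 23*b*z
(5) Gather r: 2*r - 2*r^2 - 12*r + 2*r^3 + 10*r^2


(1) = -6*w^2 + 4*w - 16*x^2 + x*(-28*w - 4) + 2
(2) = 270*x^3 + 879*x^2 + 592*x - 77
(3) = -10*d^3 + d^2*(156 - 25*s) + d*(-5*s^2 + 228*s - 90) + 10*s^3 - 153*s^2 + 45*s
(4) = -2*b^3 - 18*b^2 + 20*b + z^2*(-7*b - 70) + z*(15*b^2 + 149*b - 10)
(5) = 2*r^3 + 8*r^2 - 10*r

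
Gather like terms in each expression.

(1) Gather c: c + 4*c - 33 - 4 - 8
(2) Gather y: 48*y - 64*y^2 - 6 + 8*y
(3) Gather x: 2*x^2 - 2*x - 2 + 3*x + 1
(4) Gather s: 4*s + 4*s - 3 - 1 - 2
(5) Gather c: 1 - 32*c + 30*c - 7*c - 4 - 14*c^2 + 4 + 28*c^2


(1) = 5*c - 45
(2) = -64*y^2 + 56*y - 6
(3) = 2*x^2 + x - 1
(4) = 8*s - 6
(5) = 14*c^2 - 9*c + 1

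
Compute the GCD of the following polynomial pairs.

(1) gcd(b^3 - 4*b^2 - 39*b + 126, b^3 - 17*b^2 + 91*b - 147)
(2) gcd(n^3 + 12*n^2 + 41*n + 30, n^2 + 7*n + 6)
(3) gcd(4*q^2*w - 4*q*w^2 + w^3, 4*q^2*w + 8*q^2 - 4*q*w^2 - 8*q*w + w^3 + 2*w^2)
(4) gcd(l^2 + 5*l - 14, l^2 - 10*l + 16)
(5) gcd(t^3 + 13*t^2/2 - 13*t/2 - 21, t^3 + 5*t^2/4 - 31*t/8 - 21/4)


(1) = gcd((b - 7)*(b - 3)*(b + 6), (b - 7)^2*(b - 3)) = b^2 - 10*b + 21
(2) = n^2 + 7*n + 6
(3) = 4*q^2 - 4*q*w + w^2
(4) = l - 2
(5) = gcd((t - 2)*(t + 3/2)*(t + 7), (t - 2)*(t + 3/2)*(t + 7/4)) = t^2 - t/2 - 3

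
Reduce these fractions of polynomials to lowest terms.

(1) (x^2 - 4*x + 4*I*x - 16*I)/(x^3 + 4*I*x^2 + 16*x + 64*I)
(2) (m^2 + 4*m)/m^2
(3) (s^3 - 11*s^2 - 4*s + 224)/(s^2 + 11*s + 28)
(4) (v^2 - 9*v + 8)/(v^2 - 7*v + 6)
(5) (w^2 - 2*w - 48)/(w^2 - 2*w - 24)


(1) = (x - 4)/(x^2 + 16)
(2) = (m + 4)/m
(3) = (s^2 - 15*s + 56)/(s + 7)
(4) = (v - 8)/(v - 6)
(5) = (w^2 - 2*w - 48)/(w^2 - 2*w - 24)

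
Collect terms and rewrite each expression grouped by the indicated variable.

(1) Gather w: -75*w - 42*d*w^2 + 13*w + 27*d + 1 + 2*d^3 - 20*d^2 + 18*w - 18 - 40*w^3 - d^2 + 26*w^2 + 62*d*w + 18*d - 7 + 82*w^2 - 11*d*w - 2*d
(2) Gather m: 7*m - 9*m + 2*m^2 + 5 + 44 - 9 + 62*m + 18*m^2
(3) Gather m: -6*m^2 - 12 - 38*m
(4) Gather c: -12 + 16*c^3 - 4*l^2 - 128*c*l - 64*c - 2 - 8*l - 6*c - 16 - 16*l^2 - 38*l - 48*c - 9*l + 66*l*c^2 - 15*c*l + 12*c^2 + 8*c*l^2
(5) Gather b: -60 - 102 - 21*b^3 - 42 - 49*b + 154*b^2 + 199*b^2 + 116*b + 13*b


(1) = 2*d^3 - 21*d^2 + 43*d - 40*w^3 + w^2*(108 - 42*d) + w*(51*d - 44) - 24
(2) = 20*m^2 + 60*m + 40
(3) = -6*m^2 - 38*m - 12
(4) = 16*c^3 + c^2*(66*l + 12) + c*(8*l^2 - 143*l - 118) - 20*l^2 - 55*l - 30
(5) = -21*b^3 + 353*b^2 + 80*b - 204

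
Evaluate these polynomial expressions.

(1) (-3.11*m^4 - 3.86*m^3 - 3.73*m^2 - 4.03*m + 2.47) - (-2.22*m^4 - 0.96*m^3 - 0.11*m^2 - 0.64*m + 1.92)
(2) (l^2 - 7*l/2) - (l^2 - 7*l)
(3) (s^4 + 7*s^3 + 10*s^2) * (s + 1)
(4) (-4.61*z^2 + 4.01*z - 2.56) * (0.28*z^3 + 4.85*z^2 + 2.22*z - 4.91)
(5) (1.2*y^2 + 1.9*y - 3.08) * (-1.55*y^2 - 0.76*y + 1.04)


(1) = -0.89*m^4 - 2.9*m^3 - 3.62*m^2 - 3.39*m + 0.55
(2) = 7*l/2
(3) = s^5 + 8*s^4 + 17*s^3 + 10*s^2
(4) = -1.2908*z^5 - 21.2357*z^4 + 8.4975*z^3 + 19.1213*z^2 - 25.3723*z + 12.5696
(5) = -1.86*y^4 - 3.857*y^3 + 4.578*y^2 + 4.3168*y - 3.2032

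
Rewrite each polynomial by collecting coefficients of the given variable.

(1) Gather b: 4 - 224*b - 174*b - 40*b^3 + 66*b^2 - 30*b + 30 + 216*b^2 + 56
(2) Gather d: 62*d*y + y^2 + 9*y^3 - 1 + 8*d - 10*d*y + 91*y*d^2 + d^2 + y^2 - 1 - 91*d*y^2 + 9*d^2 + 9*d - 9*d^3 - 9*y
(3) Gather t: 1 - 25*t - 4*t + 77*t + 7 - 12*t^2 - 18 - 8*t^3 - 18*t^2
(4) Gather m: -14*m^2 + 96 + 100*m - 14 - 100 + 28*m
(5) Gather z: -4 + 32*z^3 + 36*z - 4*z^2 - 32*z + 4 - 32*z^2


(1) = -40*b^3 + 282*b^2 - 428*b + 90
(2) = -9*d^3 + d^2*(91*y + 10) + d*(-91*y^2 + 52*y + 17) + 9*y^3 + 2*y^2 - 9*y - 2
(3) = -8*t^3 - 30*t^2 + 48*t - 10
(4) = -14*m^2 + 128*m - 18
(5) = 32*z^3 - 36*z^2 + 4*z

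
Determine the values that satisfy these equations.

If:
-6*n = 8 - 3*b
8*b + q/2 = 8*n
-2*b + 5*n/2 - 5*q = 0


Then:
b = -1240/471
n = -416/157
q = -128/471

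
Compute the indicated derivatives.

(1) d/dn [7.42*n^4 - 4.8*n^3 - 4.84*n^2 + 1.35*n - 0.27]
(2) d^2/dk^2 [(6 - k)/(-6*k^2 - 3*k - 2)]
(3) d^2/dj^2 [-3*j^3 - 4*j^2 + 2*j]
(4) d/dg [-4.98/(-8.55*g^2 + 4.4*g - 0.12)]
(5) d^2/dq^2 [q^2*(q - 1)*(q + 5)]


(1) = 29.68*n^3 - 14.4*n^2 - 9.68*n + 1.35
(2) = 6*((11 - 6*k)*(6*k^2 + 3*k + 2) + 3*(k - 6)*(4*k + 1)^2)/(6*k^2 + 3*k + 2)^3
(3) = -18*j - 8
(4) = (21.912 - 85.158*g)/(8.55*g^2 - 4.4*g + 0.12)^2
(5) = 12*q^2 + 24*q - 10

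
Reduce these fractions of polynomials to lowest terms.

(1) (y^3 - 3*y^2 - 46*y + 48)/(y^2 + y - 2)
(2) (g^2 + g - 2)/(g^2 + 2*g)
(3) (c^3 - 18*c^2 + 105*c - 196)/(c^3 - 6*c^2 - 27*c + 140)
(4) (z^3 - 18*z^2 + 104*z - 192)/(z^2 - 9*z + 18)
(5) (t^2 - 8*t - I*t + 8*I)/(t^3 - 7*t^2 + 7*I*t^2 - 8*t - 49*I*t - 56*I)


(1) = (y^2 - 2*y - 48)/(y + 2)
(2) = (g - 1)/g
(3) = (c - 7)/(c + 5)
(4) = (z^2 - 12*z + 32)/(z - 3)
(5) = (t - I)/(t^2 + t*(1 + 7*I) + 7*I)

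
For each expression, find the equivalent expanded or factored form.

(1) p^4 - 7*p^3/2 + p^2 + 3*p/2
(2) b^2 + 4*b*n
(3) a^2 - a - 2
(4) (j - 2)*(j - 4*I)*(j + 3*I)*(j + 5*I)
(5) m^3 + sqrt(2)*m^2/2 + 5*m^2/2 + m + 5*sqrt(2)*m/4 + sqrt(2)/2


(1) = p*(p - 3)*(p - 1)*(p + 1/2)
(2) = b*(b + 4*n)
(3) = (a - 2)*(a + 1)
(4) = j^4 - 2*j^3 + 4*I*j^3 + 17*j^2 - 8*I*j^2 - 34*j + 60*I*j - 120*I
(5) = (m + 1/2)*(m + 2)*(m + sqrt(2)/2)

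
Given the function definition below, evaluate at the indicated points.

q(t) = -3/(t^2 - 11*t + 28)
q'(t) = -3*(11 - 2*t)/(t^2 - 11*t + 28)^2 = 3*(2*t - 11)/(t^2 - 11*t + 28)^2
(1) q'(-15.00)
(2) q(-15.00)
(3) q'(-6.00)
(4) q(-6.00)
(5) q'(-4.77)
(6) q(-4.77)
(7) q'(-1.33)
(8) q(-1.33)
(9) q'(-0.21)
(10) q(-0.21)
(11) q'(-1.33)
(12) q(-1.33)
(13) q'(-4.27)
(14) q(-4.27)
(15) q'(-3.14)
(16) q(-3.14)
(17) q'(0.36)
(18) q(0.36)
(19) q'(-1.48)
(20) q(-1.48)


(1) = -0.00
(2) = -0.01
(3) = -0.00
(4) = -0.02
(5) = -0.01
(6) = -0.03
(7) = -0.02
(8) = -0.07
(9) = -0.04
(10) = -0.10
(11) = -0.02
(12) = -0.07
(13) = -0.01
(14) = -0.03
(15) = -0.01
(16) = -0.04
(17) = -0.05
(18) = -0.12
(19) = -0.02
(20) = -0.06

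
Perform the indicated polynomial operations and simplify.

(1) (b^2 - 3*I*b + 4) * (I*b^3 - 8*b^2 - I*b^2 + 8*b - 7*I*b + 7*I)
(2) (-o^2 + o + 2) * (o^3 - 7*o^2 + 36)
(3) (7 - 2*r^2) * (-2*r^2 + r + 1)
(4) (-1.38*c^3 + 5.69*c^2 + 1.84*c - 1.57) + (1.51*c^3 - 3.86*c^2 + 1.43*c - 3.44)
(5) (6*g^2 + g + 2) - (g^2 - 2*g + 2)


(1) = I*b^5 - 5*b^4 - I*b^4 + 5*b^3 + 21*I*b^3 - 53*b^2 - 21*I*b^2 + 53*b - 28*I*b + 28*I
(2) = -o^5 + 8*o^4 - 5*o^3 - 50*o^2 + 36*o + 72
(3) = 4*r^4 - 2*r^3 - 16*r^2 + 7*r + 7
(4) = 0.13*c^3 + 1.83*c^2 + 3.27*c - 5.01
(5) = 5*g^2 + 3*g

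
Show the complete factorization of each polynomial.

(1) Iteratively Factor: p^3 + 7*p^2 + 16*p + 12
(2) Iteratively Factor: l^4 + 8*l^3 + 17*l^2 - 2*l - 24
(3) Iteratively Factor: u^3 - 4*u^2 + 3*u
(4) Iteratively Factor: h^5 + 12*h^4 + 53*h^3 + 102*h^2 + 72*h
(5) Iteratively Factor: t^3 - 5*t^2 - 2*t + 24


(1) = (p + 3)*(p^2 + 4*p + 4) = (p + 2)*(p + 3)*(p + 2)
(2) = (l + 2)*(l^3 + 6*l^2 + 5*l - 12) = (l + 2)*(l + 4)*(l^2 + 2*l - 3) = (l - 1)*(l + 2)*(l + 4)*(l + 3)
(3) = (u)*(u^2 - 4*u + 3) = u*(u - 1)*(u - 3)
(4) = (h + 2)*(h^4 + 10*h^3 + 33*h^2 + 36*h) = (h + 2)*(h + 4)*(h^3 + 6*h^2 + 9*h) = (h + 2)*(h + 3)*(h + 4)*(h^2 + 3*h) = h*(h + 2)*(h + 3)*(h + 4)*(h + 3)
(5) = (t - 3)*(t^2 - 2*t - 8) = (t - 3)*(t + 2)*(t - 4)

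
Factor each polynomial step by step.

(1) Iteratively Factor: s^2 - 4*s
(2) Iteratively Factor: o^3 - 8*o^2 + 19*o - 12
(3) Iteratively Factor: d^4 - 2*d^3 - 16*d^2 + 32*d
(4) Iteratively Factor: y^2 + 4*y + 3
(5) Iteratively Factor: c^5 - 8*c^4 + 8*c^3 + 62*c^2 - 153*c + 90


(1) = (s)*(s - 4)
(2) = (o - 4)*(o^2 - 4*o + 3) = (o - 4)*(o - 3)*(o - 1)
(3) = (d)*(d^3 - 2*d^2 - 16*d + 32) = d*(d - 2)*(d^2 - 16) = d*(d - 4)*(d - 2)*(d + 4)
(4) = (y + 1)*(y + 3)
(5) = (c - 3)*(c^4 - 5*c^3 - 7*c^2 + 41*c - 30) = (c - 5)*(c - 3)*(c^3 - 7*c + 6) = (c - 5)*(c - 3)*(c + 3)*(c^2 - 3*c + 2) = (c - 5)*(c - 3)*(c - 2)*(c + 3)*(c - 1)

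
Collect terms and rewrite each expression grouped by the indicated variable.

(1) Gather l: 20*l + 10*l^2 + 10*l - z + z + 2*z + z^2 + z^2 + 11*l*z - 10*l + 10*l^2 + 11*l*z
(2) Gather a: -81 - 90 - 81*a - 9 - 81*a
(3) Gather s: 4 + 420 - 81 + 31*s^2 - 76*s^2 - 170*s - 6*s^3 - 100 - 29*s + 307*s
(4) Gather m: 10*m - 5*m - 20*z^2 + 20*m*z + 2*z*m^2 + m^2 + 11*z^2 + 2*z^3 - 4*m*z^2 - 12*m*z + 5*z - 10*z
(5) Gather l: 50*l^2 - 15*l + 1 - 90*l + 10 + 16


(1) = 20*l^2 + l*(22*z + 20) + 2*z^2 + 2*z
(2) = -162*a - 180
(3) = -6*s^3 - 45*s^2 + 108*s + 243
(4) = m^2*(2*z + 1) + m*(-4*z^2 + 8*z + 5) + 2*z^3 - 9*z^2 - 5*z
(5) = 50*l^2 - 105*l + 27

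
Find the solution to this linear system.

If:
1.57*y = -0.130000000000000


Then:
y = -0.08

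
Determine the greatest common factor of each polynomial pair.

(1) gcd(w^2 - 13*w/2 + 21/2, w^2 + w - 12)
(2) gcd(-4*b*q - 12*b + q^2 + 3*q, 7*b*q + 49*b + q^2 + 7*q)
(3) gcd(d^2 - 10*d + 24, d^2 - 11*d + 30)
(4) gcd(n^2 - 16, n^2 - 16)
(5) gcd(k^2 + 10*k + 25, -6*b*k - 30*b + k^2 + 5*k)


(1) = w - 3
(2) = gcd((-4*b + q)*(q + 3), (7*b + q)*(q + 7)) = 1
(3) = gcd((d - 6)*(d - 4), (d - 6)*(d - 5)) = d - 6
(4) = n^2 - 16
(5) = gcd((k + 5)^2, (-6*b + k)*(k + 5)) = k + 5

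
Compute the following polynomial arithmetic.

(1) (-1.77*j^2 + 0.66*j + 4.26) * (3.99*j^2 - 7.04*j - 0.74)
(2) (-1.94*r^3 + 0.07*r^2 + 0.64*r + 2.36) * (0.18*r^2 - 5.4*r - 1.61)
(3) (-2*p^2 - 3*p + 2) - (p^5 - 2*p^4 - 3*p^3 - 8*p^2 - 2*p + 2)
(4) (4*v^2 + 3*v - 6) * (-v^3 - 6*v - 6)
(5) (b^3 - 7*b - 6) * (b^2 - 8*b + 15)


(1) = -7.0623*j^4 + 15.0942*j^3 + 13.6608*j^2 - 30.4788*j - 3.1524
(2) = -0.3492*r^5 + 10.4886*r^4 + 2.8606*r^3 - 3.1439*r^2 - 13.7744*r - 3.7996
(3) = -p^5 + 2*p^4 + 3*p^3 + 6*p^2 - p
(4) = -4*v^5 - 3*v^4 - 18*v^3 - 42*v^2 + 18*v + 36
(5) = b^5 - 8*b^4 + 8*b^3 + 50*b^2 - 57*b - 90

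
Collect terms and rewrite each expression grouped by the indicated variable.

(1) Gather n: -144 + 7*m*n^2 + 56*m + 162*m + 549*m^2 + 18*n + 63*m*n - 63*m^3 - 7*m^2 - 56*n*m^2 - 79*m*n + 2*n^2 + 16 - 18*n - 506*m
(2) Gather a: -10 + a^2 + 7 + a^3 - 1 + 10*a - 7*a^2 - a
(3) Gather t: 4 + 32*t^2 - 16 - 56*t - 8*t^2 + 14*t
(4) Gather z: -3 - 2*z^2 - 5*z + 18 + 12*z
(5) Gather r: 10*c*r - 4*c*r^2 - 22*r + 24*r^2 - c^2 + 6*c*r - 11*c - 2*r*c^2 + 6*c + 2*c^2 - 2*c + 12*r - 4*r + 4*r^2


(1) = -63*m^3 + 542*m^2 - 288*m + n^2*(7*m + 2) + n*(-56*m^2 - 16*m) - 128
(2) = a^3 - 6*a^2 + 9*a - 4
(3) = 24*t^2 - 42*t - 12
(4) = -2*z^2 + 7*z + 15
(5) = c^2 - 7*c + r^2*(28 - 4*c) + r*(-2*c^2 + 16*c - 14)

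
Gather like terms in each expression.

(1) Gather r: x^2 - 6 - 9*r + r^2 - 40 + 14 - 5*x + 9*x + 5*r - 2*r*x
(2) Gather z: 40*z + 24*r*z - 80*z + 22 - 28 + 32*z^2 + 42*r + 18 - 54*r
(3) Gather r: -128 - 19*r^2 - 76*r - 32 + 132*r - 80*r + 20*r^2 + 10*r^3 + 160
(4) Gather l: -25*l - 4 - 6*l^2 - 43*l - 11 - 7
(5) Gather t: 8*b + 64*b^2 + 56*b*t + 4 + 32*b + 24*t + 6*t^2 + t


(1) = r^2 + r*(-2*x - 4) + x^2 + 4*x - 32
(2) = -12*r + 32*z^2 + z*(24*r - 40) + 12
(3) = 10*r^3 + r^2 - 24*r
(4) = -6*l^2 - 68*l - 22
(5) = 64*b^2 + 40*b + 6*t^2 + t*(56*b + 25) + 4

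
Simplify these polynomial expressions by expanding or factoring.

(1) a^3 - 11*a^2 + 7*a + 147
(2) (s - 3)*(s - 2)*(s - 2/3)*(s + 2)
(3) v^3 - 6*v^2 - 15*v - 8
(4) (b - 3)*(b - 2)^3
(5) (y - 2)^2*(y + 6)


(1) = (a - 7)^2*(a + 3)
(2) = s^4 - 11*s^3/3 - 2*s^2 + 44*s/3 - 8
(3) = (v - 8)*(v + 1)^2
(4) = b^4 - 9*b^3 + 30*b^2 - 44*b + 24
(5) = y^3 + 2*y^2 - 20*y + 24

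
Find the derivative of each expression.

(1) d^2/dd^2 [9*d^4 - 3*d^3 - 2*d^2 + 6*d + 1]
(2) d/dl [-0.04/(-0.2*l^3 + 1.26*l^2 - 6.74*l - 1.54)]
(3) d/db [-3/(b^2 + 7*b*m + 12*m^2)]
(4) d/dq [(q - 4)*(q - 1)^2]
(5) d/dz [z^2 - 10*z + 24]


(1) = 108*d^2 - 18*d - 4
(2) = (-0.024*l^2 + 0.1008*l - 0.2696)/(0.2*l^3 - 1.26*l^2 + 6.74*l + 1.54)^2
(3) = 3*(2*b + 7*m)/(b^2 + 7*b*m + 12*m^2)^2
(4) = 3*(q - 3)*(q - 1)
(5) = 2*z - 10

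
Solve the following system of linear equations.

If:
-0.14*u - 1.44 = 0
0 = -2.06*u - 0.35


Then:
No Solution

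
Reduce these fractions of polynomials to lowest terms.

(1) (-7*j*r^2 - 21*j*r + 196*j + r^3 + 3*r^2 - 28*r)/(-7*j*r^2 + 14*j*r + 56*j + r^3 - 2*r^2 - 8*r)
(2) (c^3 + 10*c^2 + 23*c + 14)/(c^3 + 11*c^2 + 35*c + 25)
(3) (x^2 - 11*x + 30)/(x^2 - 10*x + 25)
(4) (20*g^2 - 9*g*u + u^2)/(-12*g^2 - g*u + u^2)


(1) = (r + 7)/(r + 2)
(2) = (c^2 + 9*c + 14)/(c^2 + 10*c + 25)
(3) = (x - 6)/(x - 5)
(4) = (-5*g + u)/(3*g + u)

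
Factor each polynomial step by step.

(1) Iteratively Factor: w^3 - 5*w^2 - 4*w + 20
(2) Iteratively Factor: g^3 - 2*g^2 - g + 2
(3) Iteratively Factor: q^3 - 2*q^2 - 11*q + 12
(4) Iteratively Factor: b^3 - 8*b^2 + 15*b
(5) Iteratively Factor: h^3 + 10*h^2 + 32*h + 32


(1) = (w - 2)*(w^2 - 3*w - 10) = (w - 5)*(w - 2)*(w + 2)
(2) = (g + 1)*(g^2 - 3*g + 2) = (g - 2)*(g + 1)*(g - 1)
(3) = (q - 4)*(q^2 + 2*q - 3) = (q - 4)*(q + 3)*(q - 1)
(4) = (b)*(b^2 - 8*b + 15) = b*(b - 3)*(b - 5)
(5) = (h + 4)*(h^2 + 6*h + 8) = (h + 4)^2*(h + 2)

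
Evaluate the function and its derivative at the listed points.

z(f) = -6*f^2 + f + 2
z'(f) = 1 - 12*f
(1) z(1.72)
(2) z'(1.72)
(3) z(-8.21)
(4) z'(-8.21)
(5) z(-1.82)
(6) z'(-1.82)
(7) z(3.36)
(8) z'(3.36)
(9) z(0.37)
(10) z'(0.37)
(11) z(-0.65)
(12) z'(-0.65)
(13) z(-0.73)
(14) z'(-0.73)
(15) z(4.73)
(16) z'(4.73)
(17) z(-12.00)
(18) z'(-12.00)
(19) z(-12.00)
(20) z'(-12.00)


(1) = -14.03
(2) = -19.64
(3) = -410.63
(4) = 99.52
(5) = -19.69
(6) = 22.84
(7) = -62.38
(8) = -39.32
(9) = 1.55
(10) = -3.44
(11) = -1.19
(12) = 8.80
(13) = -1.93
(14) = 9.76
(15) = -127.51
(16) = -55.76
(17) = -874.00
(18) = 145.00
(19) = -874.00
(20) = 145.00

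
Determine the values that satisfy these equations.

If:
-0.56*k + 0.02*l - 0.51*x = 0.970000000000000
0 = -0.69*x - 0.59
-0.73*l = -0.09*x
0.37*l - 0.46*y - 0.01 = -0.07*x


Then:
k = -0.96
l = -0.11
x = -0.86
y = -0.24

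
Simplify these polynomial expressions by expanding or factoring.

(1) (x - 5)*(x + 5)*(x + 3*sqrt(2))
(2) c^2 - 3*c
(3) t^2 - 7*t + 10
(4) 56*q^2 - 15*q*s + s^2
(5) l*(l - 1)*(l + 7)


(1) = x^3 + 3*sqrt(2)*x^2 - 25*x - 75*sqrt(2)
(2) = c*(c - 3)
(3) = (t - 5)*(t - 2)
(4) = (-8*q + s)*(-7*q + s)
(5) = l^3 + 6*l^2 - 7*l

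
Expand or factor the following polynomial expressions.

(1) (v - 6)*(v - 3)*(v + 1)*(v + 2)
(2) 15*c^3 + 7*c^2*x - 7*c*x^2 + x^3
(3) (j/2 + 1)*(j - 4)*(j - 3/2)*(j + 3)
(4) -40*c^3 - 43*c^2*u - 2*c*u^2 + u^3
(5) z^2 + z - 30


(1) = v^4 - 6*v^3 - 7*v^2 + 36*v + 36
(2) = (-5*c + x)*(-3*c + x)*(c + x)
(3) = j^4/2 - j^3/4 - 31*j^2/4 - 3*j/2 + 18
(4) = (-8*c + u)*(c + u)*(5*c + u)
(5) = (z - 5)*(z + 6)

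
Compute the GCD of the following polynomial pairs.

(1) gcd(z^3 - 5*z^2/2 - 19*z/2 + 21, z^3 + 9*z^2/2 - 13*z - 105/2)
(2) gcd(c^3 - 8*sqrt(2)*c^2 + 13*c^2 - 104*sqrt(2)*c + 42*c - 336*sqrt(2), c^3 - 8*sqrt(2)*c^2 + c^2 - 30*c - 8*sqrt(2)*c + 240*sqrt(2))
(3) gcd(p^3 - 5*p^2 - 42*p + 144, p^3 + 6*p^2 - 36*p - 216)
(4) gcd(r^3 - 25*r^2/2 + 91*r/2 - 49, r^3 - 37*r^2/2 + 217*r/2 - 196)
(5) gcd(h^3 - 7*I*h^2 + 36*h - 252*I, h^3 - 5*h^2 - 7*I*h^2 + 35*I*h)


(1) = z^2 - z/2 - 21/2
(2) = gcd((c + 6)*(c + 7)*(c - 8*sqrt(2)), (c - 5)*(c + 6)*(c - 8*sqrt(2))) = c^2 + c*(6 - 8*sqrt(2)) - 48*sqrt(2)
(3) = gcd((p - 8)*(p - 3)*(p + 6), (p - 6)*(p + 6)^2) = p + 6
(4) = gcd((r - 7)*(r - 7/2)*(r - 2), (r - 8)*(r - 7)*(r - 7/2)) = r^2 - 21*r/2 + 49/2
(5) = h - 7*I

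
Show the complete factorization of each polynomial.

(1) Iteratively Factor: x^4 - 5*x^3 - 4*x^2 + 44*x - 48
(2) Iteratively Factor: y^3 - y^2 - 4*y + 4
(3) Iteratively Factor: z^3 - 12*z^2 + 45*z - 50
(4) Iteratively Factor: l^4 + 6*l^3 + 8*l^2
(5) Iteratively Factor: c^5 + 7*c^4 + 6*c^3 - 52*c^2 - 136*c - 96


(1) = (x - 4)*(x^3 - x^2 - 8*x + 12) = (x - 4)*(x - 2)*(x^2 + x - 6) = (x - 4)*(x - 2)*(x + 3)*(x - 2)
(2) = (y - 1)*(y^2 - 4) = (y - 2)*(y - 1)*(y + 2)
(3) = (z - 5)*(z^2 - 7*z + 10) = (z - 5)^2*(z - 2)
(4) = (l + 4)*(l^3 + 2*l^2) = (l + 2)*(l + 4)*(l^2) = l*(l + 2)*(l + 4)*(l)
(5) = (c + 2)*(c^4 + 5*c^3 - 4*c^2 - 44*c - 48) = (c - 3)*(c + 2)*(c^3 + 8*c^2 + 20*c + 16) = (c - 3)*(c + 2)^2*(c^2 + 6*c + 8) = (c - 3)*(c + 2)^3*(c + 4)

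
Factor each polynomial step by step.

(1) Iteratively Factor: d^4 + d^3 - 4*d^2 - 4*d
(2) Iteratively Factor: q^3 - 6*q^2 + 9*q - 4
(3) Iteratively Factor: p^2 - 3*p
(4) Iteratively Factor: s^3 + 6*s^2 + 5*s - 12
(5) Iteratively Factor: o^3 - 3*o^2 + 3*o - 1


(1) = (d + 2)*(d^3 - d^2 - 2*d) = (d - 2)*(d + 2)*(d^2 + d) = d*(d - 2)*(d + 2)*(d + 1)
(2) = (q - 4)*(q^2 - 2*q + 1) = (q - 4)*(q - 1)*(q - 1)
(3) = (p)*(p - 3)
(4) = (s + 4)*(s^2 + 2*s - 3) = (s + 3)*(s + 4)*(s - 1)
(5) = (o - 1)*(o^2 - 2*o + 1) = (o - 1)^2*(o - 1)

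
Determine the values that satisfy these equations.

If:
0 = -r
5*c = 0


Then:
c = 0
r = 0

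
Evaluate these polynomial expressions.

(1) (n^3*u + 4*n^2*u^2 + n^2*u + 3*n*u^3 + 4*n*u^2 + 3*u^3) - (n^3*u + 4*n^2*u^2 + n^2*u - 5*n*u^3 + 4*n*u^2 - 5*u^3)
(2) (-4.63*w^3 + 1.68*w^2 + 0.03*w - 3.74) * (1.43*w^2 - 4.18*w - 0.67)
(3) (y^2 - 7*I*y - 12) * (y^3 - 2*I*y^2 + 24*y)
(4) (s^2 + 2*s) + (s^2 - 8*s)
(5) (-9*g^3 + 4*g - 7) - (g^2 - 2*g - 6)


(1) = 8*n*u^3 + 8*u^3
(2) = -6.6209*w^5 + 21.7558*w^4 - 3.8774*w^3 - 6.5992*w^2 + 15.6131*w + 2.5058
(3) = y^5 - 9*I*y^4 - 2*y^3 - 144*I*y^2 - 288*y
(4) = 2*s^2 - 6*s
(5) = -9*g^3 - g^2 + 6*g - 1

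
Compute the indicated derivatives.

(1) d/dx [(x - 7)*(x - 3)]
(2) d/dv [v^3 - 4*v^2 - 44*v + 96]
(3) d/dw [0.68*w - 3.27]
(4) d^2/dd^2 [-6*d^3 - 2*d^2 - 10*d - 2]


(1) = 2*x - 10
(2) = 3*v^2 - 8*v - 44
(3) = 0.680000000000000
(4) = -36*d - 4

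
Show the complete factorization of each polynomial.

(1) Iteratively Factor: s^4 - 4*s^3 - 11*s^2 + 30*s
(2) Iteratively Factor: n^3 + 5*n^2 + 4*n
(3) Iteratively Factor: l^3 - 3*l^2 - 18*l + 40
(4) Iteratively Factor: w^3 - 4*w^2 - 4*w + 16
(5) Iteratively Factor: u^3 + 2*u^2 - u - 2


(1) = (s)*(s^3 - 4*s^2 - 11*s + 30) = s*(s - 2)*(s^2 - 2*s - 15) = s*(s - 2)*(s + 3)*(s - 5)
(2) = (n + 4)*(n^2 + n) = n*(n + 4)*(n + 1)
(3) = (l + 4)*(l^2 - 7*l + 10) = (l - 5)*(l + 4)*(l - 2)
(4) = (w - 2)*(w^2 - 2*w - 8) = (w - 4)*(w - 2)*(w + 2)
(5) = (u + 1)*(u^2 + u - 2) = (u - 1)*(u + 1)*(u + 2)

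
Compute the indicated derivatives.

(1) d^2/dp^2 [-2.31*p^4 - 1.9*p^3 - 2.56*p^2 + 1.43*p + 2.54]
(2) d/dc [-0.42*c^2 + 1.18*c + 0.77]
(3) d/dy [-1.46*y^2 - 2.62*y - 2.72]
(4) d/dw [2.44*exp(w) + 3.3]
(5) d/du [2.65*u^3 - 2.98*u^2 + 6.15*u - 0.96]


(1) = -27.72*p^2 - 11.4*p - 5.12
(2) = 1.18 - 0.84*c
(3) = -2.92*y - 2.62
(4) = 2.44*exp(w)
(5) = 7.95*u^2 - 5.96*u + 6.15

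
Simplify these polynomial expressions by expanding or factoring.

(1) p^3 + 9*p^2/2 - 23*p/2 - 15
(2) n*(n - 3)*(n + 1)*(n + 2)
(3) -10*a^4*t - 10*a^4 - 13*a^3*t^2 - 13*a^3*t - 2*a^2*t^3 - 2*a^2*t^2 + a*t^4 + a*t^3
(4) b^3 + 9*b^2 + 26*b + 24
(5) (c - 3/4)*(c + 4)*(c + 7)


(1) = (p - 5/2)*(p + 1)*(p + 6)
(2) = n^4 - 7*n^2 - 6*n
(3) = (-5*a + t)*(a + t)*(2*a + t)*(a*t + a)
(4) = (b + 2)*(b + 3)*(b + 4)
(5) = c^3 + 41*c^2/4 + 79*c/4 - 21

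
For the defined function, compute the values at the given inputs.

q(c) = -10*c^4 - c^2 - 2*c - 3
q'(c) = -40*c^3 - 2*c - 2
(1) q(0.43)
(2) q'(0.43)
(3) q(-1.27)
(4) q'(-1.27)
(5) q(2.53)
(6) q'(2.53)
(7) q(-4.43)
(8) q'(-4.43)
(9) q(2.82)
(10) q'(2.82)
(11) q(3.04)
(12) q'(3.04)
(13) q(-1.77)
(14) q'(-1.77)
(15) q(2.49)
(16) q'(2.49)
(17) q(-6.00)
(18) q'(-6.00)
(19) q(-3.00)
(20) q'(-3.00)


(1) = -4.39
(2) = -6.04
(3) = -28.09
(4) = 82.48
(5) = -424.18
(6) = -654.83
(7) = -3865.13
(8) = 3484.39
(9) = -649.00
(10) = -904.67
(11) = -872.39
(12) = -1131.86
(13) = -100.74
(14) = 223.35
(15) = -398.59
(16) = -624.51
(17) = -12987.00
(18) = 8650.00
(19) = -816.00
(20) = 1084.00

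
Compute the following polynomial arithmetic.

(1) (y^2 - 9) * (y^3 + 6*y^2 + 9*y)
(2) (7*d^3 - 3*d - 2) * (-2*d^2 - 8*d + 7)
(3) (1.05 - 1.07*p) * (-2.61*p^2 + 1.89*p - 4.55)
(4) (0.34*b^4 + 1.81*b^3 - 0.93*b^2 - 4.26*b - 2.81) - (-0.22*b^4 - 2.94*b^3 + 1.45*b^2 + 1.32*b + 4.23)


(1) = y^5 + 6*y^4 - 54*y^2 - 81*y
(2) = -14*d^5 - 56*d^4 + 55*d^3 + 28*d^2 - 5*d - 14
(3) = 2.7927*p^3 - 4.7628*p^2 + 6.853*p - 4.7775
(4) = 0.56*b^4 + 4.75*b^3 - 2.38*b^2 - 5.58*b - 7.04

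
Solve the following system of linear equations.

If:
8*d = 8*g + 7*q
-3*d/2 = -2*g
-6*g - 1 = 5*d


Then:
d = -2/19
g = -3/38
q = -4/133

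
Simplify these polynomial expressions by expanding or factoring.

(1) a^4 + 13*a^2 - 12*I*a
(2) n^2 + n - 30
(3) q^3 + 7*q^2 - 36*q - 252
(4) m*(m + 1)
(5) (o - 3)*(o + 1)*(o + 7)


(1) = a*(a - 3*I)*(a - I)*(a + 4*I)
(2) = (n - 5)*(n + 6)
(3) = (q - 6)*(q + 6)*(q + 7)
(4) = m^2 + m
(5) = o^3 + 5*o^2 - 17*o - 21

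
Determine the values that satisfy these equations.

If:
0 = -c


Then:
c = 0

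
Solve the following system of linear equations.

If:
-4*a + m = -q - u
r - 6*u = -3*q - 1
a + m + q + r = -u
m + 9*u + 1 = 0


Then:
a = -18*u/7 - 4/7
m = -9*u - 1
q = -16*u/7 - 9/7
r = 90*u/7 + 20/7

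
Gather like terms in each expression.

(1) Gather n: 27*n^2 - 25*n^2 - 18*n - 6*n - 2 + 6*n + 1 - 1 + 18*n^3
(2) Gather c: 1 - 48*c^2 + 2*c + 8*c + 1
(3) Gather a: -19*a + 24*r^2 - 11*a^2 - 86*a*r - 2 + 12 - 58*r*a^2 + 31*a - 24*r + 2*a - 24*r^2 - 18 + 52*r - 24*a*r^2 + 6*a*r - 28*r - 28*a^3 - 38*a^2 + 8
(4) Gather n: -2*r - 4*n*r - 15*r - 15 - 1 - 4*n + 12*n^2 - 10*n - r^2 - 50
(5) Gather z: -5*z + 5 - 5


(1) = 18*n^3 + 2*n^2 - 18*n - 2
(2) = -48*c^2 + 10*c + 2
(3) = -28*a^3 + a^2*(-58*r - 49) + a*(-24*r^2 - 80*r + 14)
(4) = 12*n^2 + n*(-4*r - 14) - r^2 - 17*r - 66
(5) = -5*z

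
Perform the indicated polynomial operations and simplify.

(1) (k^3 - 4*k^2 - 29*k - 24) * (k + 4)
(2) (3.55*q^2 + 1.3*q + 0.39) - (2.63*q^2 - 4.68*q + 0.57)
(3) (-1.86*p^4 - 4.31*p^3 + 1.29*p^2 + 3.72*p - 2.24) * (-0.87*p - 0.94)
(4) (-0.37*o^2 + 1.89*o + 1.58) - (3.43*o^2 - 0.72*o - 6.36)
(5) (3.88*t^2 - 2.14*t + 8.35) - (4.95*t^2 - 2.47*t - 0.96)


(1) = k^4 - 45*k^2 - 140*k - 96
(2) = 0.92*q^2 + 5.98*q - 0.18
(3) = 1.6182*p^5 + 5.4981*p^4 + 2.9291*p^3 - 4.449*p^2 - 1.548*p + 2.1056
(4) = -3.8*o^2 + 2.61*o + 7.94
(5) = -1.07*t^2 + 0.33*t + 9.31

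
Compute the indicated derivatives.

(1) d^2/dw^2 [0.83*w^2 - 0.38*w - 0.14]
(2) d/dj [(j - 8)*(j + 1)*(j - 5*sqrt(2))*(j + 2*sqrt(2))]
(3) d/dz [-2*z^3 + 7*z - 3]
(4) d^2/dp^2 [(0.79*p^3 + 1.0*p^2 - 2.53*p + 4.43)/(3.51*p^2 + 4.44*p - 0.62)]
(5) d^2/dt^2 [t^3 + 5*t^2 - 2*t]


(1) = 1.66000000000000
(2) = 4*j^3 - 21*j^2 - 9*sqrt(2)*j^2 - 56*j + 42*sqrt(2)*j + 24*sqrt(2) + 140
(3) = 7 - 6*z^2
(4) = (-58.922622*p^3 + 327.477186*p^2 + 383.020692*p + 180.78326)/(43.243551*p^6 + 164.103732*p^5 + 184.668822*p^4 + 29.554416*p^3 - 32.619564*p^2 + 5.120208*p - 0.238328)
(5) = 6*t + 10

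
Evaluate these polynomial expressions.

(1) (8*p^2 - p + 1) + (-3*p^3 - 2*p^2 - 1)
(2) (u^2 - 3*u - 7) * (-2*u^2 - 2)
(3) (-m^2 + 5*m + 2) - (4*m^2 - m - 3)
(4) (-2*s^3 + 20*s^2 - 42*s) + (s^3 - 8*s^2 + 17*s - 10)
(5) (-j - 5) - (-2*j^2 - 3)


(1) = -3*p^3 + 6*p^2 - p
(2) = -2*u^4 + 6*u^3 + 12*u^2 + 6*u + 14
(3) = -5*m^2 + 6*m + 5
(4) = -s^3 + 12*s^2 - 25*s - 10
(5) = 2*j^2 - j - 2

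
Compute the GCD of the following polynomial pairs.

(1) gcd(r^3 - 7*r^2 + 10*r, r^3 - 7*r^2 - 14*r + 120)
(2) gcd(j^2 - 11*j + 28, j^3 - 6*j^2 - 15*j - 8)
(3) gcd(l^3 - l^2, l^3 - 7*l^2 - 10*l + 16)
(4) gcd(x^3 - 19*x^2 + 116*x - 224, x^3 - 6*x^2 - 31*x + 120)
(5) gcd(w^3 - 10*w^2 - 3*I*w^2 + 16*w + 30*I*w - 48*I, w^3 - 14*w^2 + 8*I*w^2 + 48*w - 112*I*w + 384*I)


(1) = r - 5
(2) = gcd((j - 7)*(j - 4), (j - 8)*(j + 1)^2) = 1
(3) = gcd(l^2*(l - 1), (l - 8)*(l - 1)*(l + 2)) = l - 1
(4) = gcd((x - 8)*(x - 7)*(x - 4), (x - 8)*(x - 3)*(x + 5)) = x - 8
(5) = w - 8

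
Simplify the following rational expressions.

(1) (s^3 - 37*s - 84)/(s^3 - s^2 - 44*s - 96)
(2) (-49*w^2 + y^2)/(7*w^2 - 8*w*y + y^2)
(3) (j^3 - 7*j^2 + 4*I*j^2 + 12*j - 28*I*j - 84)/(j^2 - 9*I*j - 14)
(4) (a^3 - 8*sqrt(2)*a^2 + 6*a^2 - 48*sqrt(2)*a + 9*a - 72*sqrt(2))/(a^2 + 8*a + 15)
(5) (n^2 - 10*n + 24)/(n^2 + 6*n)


(1) = (s - 7)/(s - 8)
(2) = (7*w + y)/(-w + y)
(3) = (j^2 + j*(-7 + 6*I) - 42*I)/(j - 7*I)
(4) = (a^2 + a*(3 - 8*sqrt(2)) - 24*sqrt(2))/(a + 5)
(5) = (n^2 - 10*n + 24)/(n^2 + 6*n)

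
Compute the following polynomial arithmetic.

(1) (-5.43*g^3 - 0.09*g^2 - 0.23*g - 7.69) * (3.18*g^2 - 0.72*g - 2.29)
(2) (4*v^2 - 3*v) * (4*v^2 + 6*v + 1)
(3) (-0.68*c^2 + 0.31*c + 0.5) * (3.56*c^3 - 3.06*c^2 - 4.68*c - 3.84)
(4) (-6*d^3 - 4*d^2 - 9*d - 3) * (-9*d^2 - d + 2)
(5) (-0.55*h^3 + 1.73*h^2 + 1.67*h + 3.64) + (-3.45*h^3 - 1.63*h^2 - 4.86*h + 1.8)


(1) = -17.2674*g^5 + 3.6234*g^4 + 11.7681*g^3 - 24.0825*g^2 + 6.0635*g + 17.6101
(2) = 16*v^4 + 12*v^3 - 14*v^2 - 3*v
(3) = -2.4208*c^5 + 3.1844*c^4 + 4.0138*c^3 - 0.3696*c^2 - 3.5304*c - 1.92
(4) = 54*d^5 + 42*d^4 + 73*d^3 + 28*d^2 - 15*d - 6
(5) = -4.0*h^3 + 0.1*h^2 - 3.19*h + 5.44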